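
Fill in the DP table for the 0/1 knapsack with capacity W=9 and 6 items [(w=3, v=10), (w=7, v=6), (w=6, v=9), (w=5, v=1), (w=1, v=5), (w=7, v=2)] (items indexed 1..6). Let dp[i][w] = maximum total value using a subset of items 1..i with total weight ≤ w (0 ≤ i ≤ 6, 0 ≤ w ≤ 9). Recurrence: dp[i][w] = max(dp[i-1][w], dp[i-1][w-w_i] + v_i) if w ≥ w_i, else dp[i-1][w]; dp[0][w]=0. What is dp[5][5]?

15

i\w   0   1   2   3   4   5   6   7   8   9
  0   0   0   0   0   0   0   0   0   0   0
  1   0   0   0  10  10  10  10  10  10  10
  2   0   0   0  10  10  10  10  10  10  10
  3   0   0   0  10  10  10  10  10  10  19
  4   0   0   0  10  10  10  10  10  11  19
  5   0   5   5  10  15  15  15  15  15  19
  6   0   5   5  10  15  15  15  15  15  19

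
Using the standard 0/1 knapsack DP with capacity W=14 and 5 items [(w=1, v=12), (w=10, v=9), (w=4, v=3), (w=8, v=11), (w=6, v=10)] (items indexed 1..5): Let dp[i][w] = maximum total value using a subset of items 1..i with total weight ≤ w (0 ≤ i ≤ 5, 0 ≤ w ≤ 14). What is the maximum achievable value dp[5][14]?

26

i\w   0   1   2   3   4   5   6   7   8   9  10  11  12  13  14
  0   0   0   0   0   0   0   0   0   0   0   0   0   0   0   0
  1   0  12  12  12  12  12  12  12  12  12  12  12  12  12  12
  2   0  12  12  12  12  12  12  12  12  12  12  21  21  21  21
  3   0  12  12  12  12  15  15  15  15  15  15  21  21  21  21
  4   0  12  12  12  12  15  15  15  15  23  23  23  23  26  26
  5   0  12  12  12  12  15  15  22  22  23  23  25  25  26  26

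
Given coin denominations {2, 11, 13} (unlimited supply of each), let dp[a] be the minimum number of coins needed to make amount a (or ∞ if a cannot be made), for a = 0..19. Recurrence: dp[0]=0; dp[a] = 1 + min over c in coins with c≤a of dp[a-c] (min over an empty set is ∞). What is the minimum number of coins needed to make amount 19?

 a  0  1  2  3  4  5  6  7  8  9 10 11 12 13 14 15 16 17 18 19
dp  0  -  1  -  2  -  3  -  4  -  5  1  6  1  7  2  8  3  9  4
(- denotes ∞ / unreachable)

4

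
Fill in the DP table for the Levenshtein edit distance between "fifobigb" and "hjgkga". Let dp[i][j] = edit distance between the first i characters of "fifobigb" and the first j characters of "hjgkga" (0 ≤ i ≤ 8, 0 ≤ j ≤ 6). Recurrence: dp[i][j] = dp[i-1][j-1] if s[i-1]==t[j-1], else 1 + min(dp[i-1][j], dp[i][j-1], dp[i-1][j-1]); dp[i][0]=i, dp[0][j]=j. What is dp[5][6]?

   ''  h  j  g  k  g  a
''  0  1  2  3  4  5  6
 f  1  1  2  3  4  5  6
 i  2  2  2  3  4  5  6
 f  3  3  3  3  4  5  6
 o  4  4  4  4  4  5  6
 b  5  5  5  5  5  5  6
 i  6  6  6  6  6  6  6
 g  7  7  7  6  7  6  7
 b  8  8  8  7  7  7  7

6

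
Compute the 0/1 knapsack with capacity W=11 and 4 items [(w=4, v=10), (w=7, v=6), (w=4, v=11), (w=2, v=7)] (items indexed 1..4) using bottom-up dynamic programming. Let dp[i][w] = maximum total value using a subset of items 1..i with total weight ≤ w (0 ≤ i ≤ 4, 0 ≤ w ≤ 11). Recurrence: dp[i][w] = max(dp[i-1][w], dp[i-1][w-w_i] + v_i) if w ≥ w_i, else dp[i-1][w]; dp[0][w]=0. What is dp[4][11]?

i\w   0   1   2   3   4   5   6   7   8   9  10  11
  0   0   0   0   0   0   0   0   0   0   0   0   0
  1   0   0   0   0  10  10  10  10  10  10  10  10
  2   0   0   0   0  10  10  10  10  10  10  10  16
  3   0   0   0   0  11  11  11  11  21  21  21  21
  4   0   0   7   7  11  11  18  18  21  21  28  28

28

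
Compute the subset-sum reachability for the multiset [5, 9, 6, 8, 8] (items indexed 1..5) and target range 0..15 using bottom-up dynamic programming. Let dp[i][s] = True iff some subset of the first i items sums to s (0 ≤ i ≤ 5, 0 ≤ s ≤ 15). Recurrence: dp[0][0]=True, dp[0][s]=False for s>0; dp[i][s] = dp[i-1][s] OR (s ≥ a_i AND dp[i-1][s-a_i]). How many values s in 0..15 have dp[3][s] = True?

7

i\s   0   1   2   3   4   5   6   7   8   9  10  11  12  13  14  15
  0   T   F   F   F   F   F   F   F   F   F   F   F   F   F   F   F
  1   T   F   F   F   F   T   F   F   F   F   F   F   F   F   F   F
  2   T   F   F   F   F   T   F   F   F   T   F   F   F   F   T   F
  3   T   F   F   F   F   T   T   F   F   T   F   T   F   F   T   T
  4   T   F   F   F   F   T   T   F   T   T   F   T   F   T   T   T
  5   T   F   F   F   F   T   T   F   T   T   F   T   F   T   T   T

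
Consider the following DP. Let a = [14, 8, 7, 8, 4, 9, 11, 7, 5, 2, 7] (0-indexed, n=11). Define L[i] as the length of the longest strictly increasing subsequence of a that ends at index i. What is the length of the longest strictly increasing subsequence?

4

   i    0    1    2    3    4    5    6    7    8    9   10
a[i]   14    8    7    8    4    9   11    7    5    2    7
L[i]    1    1    1    2    1    3    4    2    2    1    3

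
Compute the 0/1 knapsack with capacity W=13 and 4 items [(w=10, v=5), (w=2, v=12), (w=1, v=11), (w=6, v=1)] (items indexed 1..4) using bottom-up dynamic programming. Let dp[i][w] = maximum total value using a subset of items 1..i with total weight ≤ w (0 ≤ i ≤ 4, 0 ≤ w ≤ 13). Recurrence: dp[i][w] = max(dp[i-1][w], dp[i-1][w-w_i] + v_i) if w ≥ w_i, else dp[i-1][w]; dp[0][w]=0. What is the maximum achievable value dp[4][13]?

28

i\w   0   1   2   3   4   5   6   7   8   9  10  11  12  13
  0   0   0   0   0   0   0   0   0   0   0   0   0   0   0
  1   0   0   0   0   0   0   0   0   0   0   5   5   5   5
  2   0   0  12  12  12  12  12  12  12  12  12  12  17  17
  3   0  11  12  23  23  23  23  23  23  23  23  23  23  28
  4   0  11  12  23  23  23  23  23  23  24  24  24  24  28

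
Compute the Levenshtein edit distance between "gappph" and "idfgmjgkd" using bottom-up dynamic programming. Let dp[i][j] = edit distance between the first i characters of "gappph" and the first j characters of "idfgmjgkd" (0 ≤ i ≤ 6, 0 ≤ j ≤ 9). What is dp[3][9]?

8

   ''  i  d  f  g  m  j  g  k  d
''  0  1  2  3  4  5  6  7  8  9
 g  1  1  2  3  3  4  5  6  7  8
 a  2  2  2  3  4  4  5  6  7  8
 p  3  3  3  3  4  5  5  6  7  8
 p  4  4  4  4  4  5  6  6  7  8
 p  5  5  5  5  5  5  6  7  7  8
 h  6  6  6  6  6  6  6  7  8  8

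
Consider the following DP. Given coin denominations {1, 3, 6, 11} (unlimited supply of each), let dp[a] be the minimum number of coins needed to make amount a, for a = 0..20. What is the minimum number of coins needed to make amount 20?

 a  0  1  2  3  4  5  6  7  8  9 10 11 12 13 14 15 16 17 18 19 20
dp  0  1  2  1  2  3  1  2  3  2  3  1  2  3  2  3  4  2  3  4  3

3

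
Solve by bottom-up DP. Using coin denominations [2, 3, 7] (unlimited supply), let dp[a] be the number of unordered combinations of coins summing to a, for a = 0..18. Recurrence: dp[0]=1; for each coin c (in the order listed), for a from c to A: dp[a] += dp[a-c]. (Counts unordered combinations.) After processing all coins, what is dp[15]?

after  coin     0     1     2     3     4     5     6     7     8     9    10    11    12    13    14    15    16    17    18
          2     1     0     1     0     1     0     1     0     1     0     1     0     1     0     1     0     1     0     1
          3     1     0     1     1     1     1     2     1     2     2     2     2     3     2     3     3     3     3     4
          7     1     0     1     1     1     1     2     2     2     3     3     3     4     4     5     5     6     6     7

5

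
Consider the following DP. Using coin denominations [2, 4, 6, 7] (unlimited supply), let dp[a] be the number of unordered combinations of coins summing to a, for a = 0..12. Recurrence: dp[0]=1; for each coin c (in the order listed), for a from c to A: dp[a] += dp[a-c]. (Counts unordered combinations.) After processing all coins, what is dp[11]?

after  coin     0     1     2     3     4     5     6     7     8     9    10    11    12
          2     1     0     1     0     1     0     1     0     1     0     1     0     1
          4     1     0     1     0     2     0     2     0     3     0     3     0     4
          6     1     0     1     0     2     0     3     0     4     0     5     0     7
          7     1     0     1     0     2     0     3     1     4     1     5     2     7

2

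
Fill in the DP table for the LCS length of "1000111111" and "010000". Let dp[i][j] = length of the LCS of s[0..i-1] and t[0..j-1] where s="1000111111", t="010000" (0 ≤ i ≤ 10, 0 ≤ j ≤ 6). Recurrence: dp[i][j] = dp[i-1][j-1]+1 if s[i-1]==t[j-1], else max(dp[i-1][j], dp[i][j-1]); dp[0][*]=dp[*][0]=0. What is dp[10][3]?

   ''  0  1  0  0  0  0
''  0  0  0  0  0  0  0
 1  0  0  1  1  1  1  1
 0  0  1  1  2  2  2  2
 0  0  1  1  2  3  3  3
 0  0  1  1  2  3  4  4
 1  0  1  2  2  3  4  4
 1  0  1  2  2  3  4  4
 1  0  1  2  2  3  4  4
 1  0  1  2  2  3  4  4
 1  0  1  2  2  3  4  4
 1  0  1  2  2  3  4  4

2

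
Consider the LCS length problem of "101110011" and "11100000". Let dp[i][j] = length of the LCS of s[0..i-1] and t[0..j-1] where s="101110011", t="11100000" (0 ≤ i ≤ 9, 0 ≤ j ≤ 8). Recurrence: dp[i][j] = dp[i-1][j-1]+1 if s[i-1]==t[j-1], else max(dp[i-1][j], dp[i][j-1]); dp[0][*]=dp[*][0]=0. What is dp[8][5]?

   ''  1  1  1  0  0  0  0  0
''  0  0  0  0  0  0  0  0  0
 1  0  1  1  1  1  1  1  1  1
 0  0  1  1  1  2  2  2  2  2
 1  0  1  2  2  2  2  2  2  2
 1  0  1  2  3  3  3  3  3  3
 1  0  1  2  3  3  3  3  3  3
 0  0  1  2  3  4  4  4  4  4
 0  0  1  2  3  4  5  5  5  5
 1  0  1  2  3  4  5  5  5  5
 1  0  1  2  3  4  5  5  5  5

5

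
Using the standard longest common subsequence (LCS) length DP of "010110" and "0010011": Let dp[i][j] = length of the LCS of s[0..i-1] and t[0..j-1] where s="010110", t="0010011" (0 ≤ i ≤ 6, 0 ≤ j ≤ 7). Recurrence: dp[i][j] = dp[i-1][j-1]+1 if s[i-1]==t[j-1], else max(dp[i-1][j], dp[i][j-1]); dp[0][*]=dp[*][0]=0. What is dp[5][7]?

5

   ''  0  0  1  0  0  1  1
''  0  0  0  0  0  0  0  0
 0  0  1  1  1  1  1  1  1
 1  0  1  1  2  2  2  2  2
 0  0  1  2  2  3  3  3  3
 1  0  1  2  3  3  3  4  4
 1  0  1  2  3  3  3  4  5
 0  0  1  2  3  4  4  4  5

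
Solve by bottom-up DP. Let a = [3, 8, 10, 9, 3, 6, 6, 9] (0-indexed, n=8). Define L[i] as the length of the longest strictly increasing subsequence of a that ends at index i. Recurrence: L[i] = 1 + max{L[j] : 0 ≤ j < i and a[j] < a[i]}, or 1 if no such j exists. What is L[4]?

   i    0    1    2    3    4    5    6    7
a[i]    3    8   10    9    3    6    6    9
L[i]    1    2    3    3    1    2    2    3

1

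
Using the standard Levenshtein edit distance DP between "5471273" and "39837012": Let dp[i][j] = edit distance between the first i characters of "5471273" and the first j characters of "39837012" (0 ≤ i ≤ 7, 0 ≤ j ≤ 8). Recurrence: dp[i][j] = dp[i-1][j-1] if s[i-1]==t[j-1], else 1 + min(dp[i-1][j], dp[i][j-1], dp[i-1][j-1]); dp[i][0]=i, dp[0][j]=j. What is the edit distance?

7

   ''  3  9  8  3  7  0  1  2
''  0  1  2  3  4  5  6  7  8
 5  1  1  2  3  4  5  6  7  8
 4  2  2  2  3  4  5  6  7  8
 7  3  3  3  3  4  4  5  6  7
 1  4  4  4  4  4  5  5  5  6
 2  5  5  5  5  5  5  6  6  5
 7  6  6  6  6  6  5  6  7  6
 3  7  6  7  7  6  6  6  7  7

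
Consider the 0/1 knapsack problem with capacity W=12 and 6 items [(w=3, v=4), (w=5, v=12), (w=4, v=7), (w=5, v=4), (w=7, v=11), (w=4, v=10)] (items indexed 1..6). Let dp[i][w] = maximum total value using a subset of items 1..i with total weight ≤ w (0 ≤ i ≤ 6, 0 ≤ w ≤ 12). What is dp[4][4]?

7

i\w   0   1   2   3   4   5   6   7   8   9  10  11  12
  0   0   0   0   0   0   0   0   0   0   0   0   0   0
  1   0   0   0   4   4   4   4   4   4   4   4   4   4
  2   0   0   0   4   4  12  12  12  16  16  16  16  16
  3   0   0   0   4   7  12  12  12  16  19  19  19  23
  4   0   0   0   4   7  12  12  12  16  19  19  19  23
  5   0   0   0   4   7  12  12  12  16  19  19  19  23
  6   0   0   0   4  10  12  12  14  17  22  22  22  26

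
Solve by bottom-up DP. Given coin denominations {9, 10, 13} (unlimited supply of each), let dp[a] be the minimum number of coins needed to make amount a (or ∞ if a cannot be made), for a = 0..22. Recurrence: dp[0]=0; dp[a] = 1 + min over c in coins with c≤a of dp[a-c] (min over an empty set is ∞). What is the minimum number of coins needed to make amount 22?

2

 a  0  1  2  3  4  5  6  7  8  9 10 11 12 13 14 15 16 17 18 19 20 21 22
dp  0  -  -  -  -  -  -  -  -  1  1  -  -  1  -  -  -  -  2  2  2  -  2
(- denotes ∞ / unreachable)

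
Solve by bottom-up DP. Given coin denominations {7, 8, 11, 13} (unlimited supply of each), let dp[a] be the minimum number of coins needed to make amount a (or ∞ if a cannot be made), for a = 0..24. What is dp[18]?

 a  0  1  2  3  4  5  6  7  8  9 10 11 12 13 14 15 16 17 18 19 20 21 22 23 24
dp  0  -  -  -  -  -  -  1  1  -  -  1  -  1  2  2  2  -  2  2  2  2  2  3  2
(- denotes ∞ / unreachable)

2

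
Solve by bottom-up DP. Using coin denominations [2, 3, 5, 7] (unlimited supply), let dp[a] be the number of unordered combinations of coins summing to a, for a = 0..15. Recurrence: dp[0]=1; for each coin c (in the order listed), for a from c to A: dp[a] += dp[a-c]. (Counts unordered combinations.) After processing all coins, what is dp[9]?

4

after  coin     0     1     2     3     4     5     6     7     8     9    10    11    12    13    14    15
          2     1     0     1     0     1     0     1     0     1     0     1     0     1     0     1     0
          3     1     0     1     1     1     1     2     1     2     2     2     2     3     2     3     3
          5     1     0     1     1     1     2     2     2     3     3     4     4     5     5     6     7
          7     1     0     1     1     1     2     2     3     3     4     5     5     7     7     9    10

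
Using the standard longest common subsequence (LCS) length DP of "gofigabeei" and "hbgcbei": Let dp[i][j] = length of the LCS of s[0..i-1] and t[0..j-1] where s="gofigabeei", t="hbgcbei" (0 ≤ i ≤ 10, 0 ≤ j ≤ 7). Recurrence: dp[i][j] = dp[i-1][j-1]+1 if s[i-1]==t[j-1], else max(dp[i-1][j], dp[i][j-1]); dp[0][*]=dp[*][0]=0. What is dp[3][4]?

   ''  h  b  g  c  b  e  i
''  0  0  0  0  0  0  0  0
 g  0  0  0  1  1  1  1  1
 o  0  0  0  1  1  1  1  1
 f  0  0  0  1  1  1  1  1
 i  0  0  0  1  1  1  1  2
 g  0  0  0  1  1  1  1  2
 a  0  0  0  1  1  1  1  2
 b  0  0  1  1  1  2  2  2
 e  0  0  1  1  1  2  3  3
 e  0  0  1  1  1  2  3  3
 i  0  0  1  1  1  2  3  4

1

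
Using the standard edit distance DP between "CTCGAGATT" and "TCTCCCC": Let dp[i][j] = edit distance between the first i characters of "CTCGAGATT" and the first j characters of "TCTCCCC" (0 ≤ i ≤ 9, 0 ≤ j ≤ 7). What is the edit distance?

7

   ''  T  C  T  C  C  C  C
''  0  1  2  3  4  5  6  7
 C  1  1  1  2  3  4  5  6
 T  2  1  2  1  2  3  4  5
 C  3  2  1  2  1  2  3  4
 G  4  3  2  2  2  2  3  4
 A  5  4  3  3  3  3  3  4
 G  6  5  4  4  4  4  4  4
 A  7  6  5  5  5  5  5  5
 T  8  7  6  5  6  6  6  6
 T  9  8  7  6  6  7  7  7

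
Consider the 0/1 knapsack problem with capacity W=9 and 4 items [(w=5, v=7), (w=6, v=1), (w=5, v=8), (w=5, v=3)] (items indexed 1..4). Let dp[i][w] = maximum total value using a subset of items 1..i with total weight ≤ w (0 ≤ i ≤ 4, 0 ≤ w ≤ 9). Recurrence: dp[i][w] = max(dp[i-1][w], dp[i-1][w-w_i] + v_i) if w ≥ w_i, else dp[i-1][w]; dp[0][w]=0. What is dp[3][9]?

8

i\w   0   1   2   3   4   5   6   7   8   9
  0   0   0   0   0   0   0   0   0   0   0
  1   0   0   0   0   0   7   7   7   7   7
  2   0   0   0   0   0   7   7   7   7   7
  3   0   0   0   0   0   8   8   8   8   8
  4   0   0   0   0   0   8   8   8   8   8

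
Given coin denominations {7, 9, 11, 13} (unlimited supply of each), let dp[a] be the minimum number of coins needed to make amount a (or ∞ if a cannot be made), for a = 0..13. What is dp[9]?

1

 a  0  1  2  3  4  5  6  7  8  9 10 11 12 13
dp  0  -  -  -  -  -  -  1  -  1  -  1  -  1
(- denotes ∞ / unreachable)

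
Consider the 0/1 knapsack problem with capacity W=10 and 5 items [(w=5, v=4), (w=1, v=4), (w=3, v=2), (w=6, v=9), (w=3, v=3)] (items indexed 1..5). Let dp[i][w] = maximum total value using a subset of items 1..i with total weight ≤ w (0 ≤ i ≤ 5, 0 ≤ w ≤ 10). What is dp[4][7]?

i\w   0   1   2   3   4   5   6   7   8   9  10
  0   0   0   0   0   0   0   0   0   0   0   0
  1   0   0   0   0   0   4   4   4   4   4   4
  2   0   4   4   4   4   4   8   8   8   8   8
  3   0   4   4   4   6   6   8   8   8  10  10
  4   0   4   4   4   6   6   9  13  13  13  15
  5   0   4   4   4   7   7   9  13  13  13  16

13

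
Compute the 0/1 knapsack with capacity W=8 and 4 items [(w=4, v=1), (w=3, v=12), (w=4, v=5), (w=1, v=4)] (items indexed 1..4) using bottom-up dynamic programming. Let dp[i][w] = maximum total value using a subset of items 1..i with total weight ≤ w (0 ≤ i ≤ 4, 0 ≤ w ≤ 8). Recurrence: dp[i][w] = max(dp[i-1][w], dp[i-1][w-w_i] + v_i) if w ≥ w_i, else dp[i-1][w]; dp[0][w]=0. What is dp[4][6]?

i\w   0   1   2   3   4   5   6   7   8
  0   0   0   0   0   0   0   0   0   0
  1   0   0   0   0   1   1   1   1   1
  2   0   0   0  12  12  12  12  13  13
  3   0   0   0  12  12  12  12  17  17
  4   0   4   4  12  16  16  16  17  21

16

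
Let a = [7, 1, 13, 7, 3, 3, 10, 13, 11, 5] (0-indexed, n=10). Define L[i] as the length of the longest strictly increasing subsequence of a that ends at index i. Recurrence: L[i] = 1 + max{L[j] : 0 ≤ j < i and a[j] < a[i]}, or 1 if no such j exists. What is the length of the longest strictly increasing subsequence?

   i    0    1    2    3    4    5    6    7    8    9
a[i]    7    1   13    7    3    3   10   13   11    5
L[i]    1    1    2    2    2    2    3    4    4    3

4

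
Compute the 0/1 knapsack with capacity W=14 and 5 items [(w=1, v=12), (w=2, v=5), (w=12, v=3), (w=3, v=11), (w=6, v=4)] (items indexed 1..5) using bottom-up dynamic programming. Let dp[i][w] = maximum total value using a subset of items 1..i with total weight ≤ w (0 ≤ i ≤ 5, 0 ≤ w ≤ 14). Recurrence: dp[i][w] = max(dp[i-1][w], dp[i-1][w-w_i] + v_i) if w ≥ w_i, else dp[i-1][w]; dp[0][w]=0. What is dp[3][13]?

i\w   0   1   2   3   4   5   6   7   8   9  10  11  12  13  14
  0   0   0   0   0   0   0   0   0   0   0   0   0   0   0   0
  1   0  12  12  12  12  12  12  12  12  12  12  12  12  12  12
  2   0  12  12  17  17  17  17  17  17  17  17  17  17  17  17
  3   0  12  12  17  17  17  17  17  17  17  17  17  17  17  17
  4   0  12  12  17  23  23  28  28  28  28  28  28  28  28  28
  5   0  12  12  17  23  23  28  28  28  28  28  28  32  32  32

17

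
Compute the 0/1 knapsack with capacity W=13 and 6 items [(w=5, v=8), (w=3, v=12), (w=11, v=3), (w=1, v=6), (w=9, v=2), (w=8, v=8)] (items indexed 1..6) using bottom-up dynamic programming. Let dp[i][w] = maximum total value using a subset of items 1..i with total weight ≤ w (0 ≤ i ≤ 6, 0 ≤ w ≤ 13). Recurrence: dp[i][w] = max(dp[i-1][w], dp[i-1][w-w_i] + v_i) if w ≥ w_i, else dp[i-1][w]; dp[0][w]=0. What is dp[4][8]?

20

i\w   0   1   2   3   4   5   6   7   8   9  10  11  12  13
  0   0   0   0   0   0   0   0   0   0   0   0   0   0   0
  1   0   0   0   0   0   8   8   8   8   8   8   8   8   8
  2   0   0   0  12  12  12  12  12  20  20  20  20  20  20
  3   0   0   0  12  12  12  12  12  20  20  20  20  20  20
  4   0   6   6  12  18  18  18  18  20  26  26  26  26  26
  5   0   6   6  12  18  18  18  18  20  26  26  26  26  26
  6   0   6   6  12  18  18  18  18  20  26  26  26  26  26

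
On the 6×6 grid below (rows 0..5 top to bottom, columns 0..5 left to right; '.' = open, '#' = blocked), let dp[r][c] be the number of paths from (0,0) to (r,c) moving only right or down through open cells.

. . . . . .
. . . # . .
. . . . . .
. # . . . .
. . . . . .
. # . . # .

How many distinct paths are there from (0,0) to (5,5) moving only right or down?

r\c   0   1   2   3   4   5
  0   1   1   1   1   1   1
  1   1   2   3   0   1   2
  2   1   3   6   6   7   9
  3   1   0   6  12  19  28
  4   1   1   7  19  38  66
  5   1   0   7  26   0  66

66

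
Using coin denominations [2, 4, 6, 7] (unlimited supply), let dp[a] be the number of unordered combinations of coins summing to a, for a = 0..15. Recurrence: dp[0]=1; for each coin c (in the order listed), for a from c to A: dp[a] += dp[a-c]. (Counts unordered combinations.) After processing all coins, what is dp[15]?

after  coin     0     1     2     3     4     5     6     7     8     9    10    11    12    13    14    15
          2     1     0     1     0     1     0     1     0     1     0     1     0     1     0     1     0
          4     1     0     1     0     2     0     2     0     3     0     3     0     4     0     4     0
          6     1     0     1     0     2     0     3     0     4     0     5     0     7     0     8     0
          7     1     0     1     0     2     0     3     1     4     1     5     2     7     3     9     4

4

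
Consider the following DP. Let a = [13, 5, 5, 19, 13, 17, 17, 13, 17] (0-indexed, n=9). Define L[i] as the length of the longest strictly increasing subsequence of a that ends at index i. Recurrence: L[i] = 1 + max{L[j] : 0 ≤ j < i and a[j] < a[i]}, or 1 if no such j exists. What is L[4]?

2

   i    0    1    2    3    4    5    6    7    8
a[i]   13    5    5   19   13   17   17   13   17
L[i]    1    1    1    2    2    3    3    2    3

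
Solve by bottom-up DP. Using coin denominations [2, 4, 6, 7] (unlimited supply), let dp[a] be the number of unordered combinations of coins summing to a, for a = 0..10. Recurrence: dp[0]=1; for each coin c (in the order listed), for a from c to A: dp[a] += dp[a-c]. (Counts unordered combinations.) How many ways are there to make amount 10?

after  coin     0     1     2     3     4     5     6     7     8     9    10
          2     1     0     1     0     1     0     1     0     1     0     1
          4     1     0     1     0     2     0     2     0     3     0     3
          6     1     0     1     0     2     0     3     0     4     0     5
          7     1     0     1     0     2     0     3     1     4     1     5

5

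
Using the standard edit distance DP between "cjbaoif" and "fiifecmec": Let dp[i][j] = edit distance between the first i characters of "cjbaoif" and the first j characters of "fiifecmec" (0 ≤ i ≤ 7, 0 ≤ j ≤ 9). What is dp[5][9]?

9

   ''  f  i  i  f  e  c  m  e  c
''  0  1  2  3  4  5  6  7  8  9
 c  1  1  2  3  4  5  5  6  7  8
 j  2  2  2  3  4  5  6  6  7  8
 b  3  3  3  3  4  5  6  7  7  8
 a  4  4  4  4  4  5  6  7  8  8
 o  5  5  5  5  5  5  6  7  8  9
 i  6  6  5  5  6  6  6  7  8  9
 f  7  6  6  6  5  6  7  7  8  9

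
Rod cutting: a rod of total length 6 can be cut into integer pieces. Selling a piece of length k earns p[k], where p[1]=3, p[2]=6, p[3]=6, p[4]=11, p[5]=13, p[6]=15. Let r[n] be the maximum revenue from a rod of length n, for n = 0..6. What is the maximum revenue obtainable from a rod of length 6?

18

   n    0    1    2    3    4    5    6
r[n]    0    3    6    9   12   15   18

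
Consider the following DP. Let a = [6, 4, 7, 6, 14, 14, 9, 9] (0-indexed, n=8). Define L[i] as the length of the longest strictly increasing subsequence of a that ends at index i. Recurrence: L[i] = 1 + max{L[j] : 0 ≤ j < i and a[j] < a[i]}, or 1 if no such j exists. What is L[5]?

3

   i    0    1    2    3    4    5    6    7
a[i]    6    4    7    6   14   14    9    9
L[i]    1    1    2    2    3    3    3    3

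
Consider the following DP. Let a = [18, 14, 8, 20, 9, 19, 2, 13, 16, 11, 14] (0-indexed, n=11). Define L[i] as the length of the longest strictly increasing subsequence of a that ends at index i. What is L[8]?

   i    0    1    2    3    4    5    6    7    8    9   10
a[i]   18   14    8   20    9   19    2   13   16   11   14
L[i]    1    1    1    2    2    3    1    3    4    3    4

4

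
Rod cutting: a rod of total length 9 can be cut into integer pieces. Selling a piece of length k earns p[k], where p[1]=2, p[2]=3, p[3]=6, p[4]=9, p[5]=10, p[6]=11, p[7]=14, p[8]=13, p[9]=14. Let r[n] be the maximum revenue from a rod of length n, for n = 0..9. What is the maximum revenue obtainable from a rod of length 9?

   n    0    1    2    3    4    5    6    7    8    9
r[n]    0    2    4    6    9   11   13   15   18   20

20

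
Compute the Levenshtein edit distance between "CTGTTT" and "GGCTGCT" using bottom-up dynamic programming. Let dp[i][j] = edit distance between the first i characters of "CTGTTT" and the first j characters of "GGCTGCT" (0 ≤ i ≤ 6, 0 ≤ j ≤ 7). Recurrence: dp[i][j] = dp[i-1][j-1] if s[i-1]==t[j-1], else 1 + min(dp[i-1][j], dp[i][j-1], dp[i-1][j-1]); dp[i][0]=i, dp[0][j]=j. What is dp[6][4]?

4

   ''  G  G  C  T  G  C  T
''  0  1  2  3  4  5  6  7
 C  1  1  2  2  3  4  5  6
 T  2  2  2  3  2  3  4  5
 G  3  2  2  3  3  2  3  4
 T  4  3  3  3  3  3  3  3
 T  5  4  4  4  3  4  4  3
 T  6  5  5  5  4  4  5  4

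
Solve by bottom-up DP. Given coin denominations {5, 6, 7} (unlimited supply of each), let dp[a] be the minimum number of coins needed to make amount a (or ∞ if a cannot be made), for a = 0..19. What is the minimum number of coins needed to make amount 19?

3

 a  0  1  2  3  4  5  6  7  8  9 10 11 12 13 14 15 16 17 18 19
dp  0  -  -  -  -  1  1  1  -  -  2  2  2  2  2  3  3  3  3  3
(- denotes ∞ / unreachable)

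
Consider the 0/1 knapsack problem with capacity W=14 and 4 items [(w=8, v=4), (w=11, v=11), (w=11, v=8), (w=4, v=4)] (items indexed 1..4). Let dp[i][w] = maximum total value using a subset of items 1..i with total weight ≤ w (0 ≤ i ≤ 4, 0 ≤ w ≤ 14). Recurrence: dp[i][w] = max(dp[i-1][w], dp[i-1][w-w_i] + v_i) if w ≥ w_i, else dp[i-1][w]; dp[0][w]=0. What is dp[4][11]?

11

i\w   0   1   2   3   4   5   6   7   8   9  10  11  12  13  14
  0   0   0   0   0   0   0   0   0   0   0   0   0   0   0   0
  1   0   0   0   0   0   0   0   0   4   4   4   4   4   4   4
  2   0   0   0   0   0   0   0   0   4   4   4  11  11  11  11
  3   0   0   0   0   0   0   0   0   4   4   4  11  11  11  11
  4   0   0   0   0   4   4   4   4   4   4   4  11  11  11  11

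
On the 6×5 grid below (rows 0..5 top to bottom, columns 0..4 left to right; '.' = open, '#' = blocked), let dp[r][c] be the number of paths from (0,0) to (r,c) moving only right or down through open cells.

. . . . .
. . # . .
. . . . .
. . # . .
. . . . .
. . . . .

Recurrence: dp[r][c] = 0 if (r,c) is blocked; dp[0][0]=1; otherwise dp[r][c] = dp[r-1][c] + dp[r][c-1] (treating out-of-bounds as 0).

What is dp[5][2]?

11

r\c   0   1   2   3   4
  0   1   1   1   1   1
  1   1   2   0   1   2
  2   1   3   3   4   6
  3   1   4   0   4  10
  4   1   5   5   9  19
  5   1   6  11  20  39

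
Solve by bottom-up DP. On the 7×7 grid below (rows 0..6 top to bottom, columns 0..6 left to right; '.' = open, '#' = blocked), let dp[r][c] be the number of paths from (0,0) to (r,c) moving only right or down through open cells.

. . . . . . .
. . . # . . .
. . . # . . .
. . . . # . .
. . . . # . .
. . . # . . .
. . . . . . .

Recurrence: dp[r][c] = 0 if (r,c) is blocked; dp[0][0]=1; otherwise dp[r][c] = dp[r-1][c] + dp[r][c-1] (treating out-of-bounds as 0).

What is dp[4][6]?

r\c   0   1   2   3   4   5   6
  0   1   1   1   1   1   1   1
  1   1   2   3   0   1   2   3
  2   1   3   6   0   1   3   6
  3   1   4  10  10   0   3   9
  4   1   5  15  25   0   3  12
  5   1   6  21   0   0   3  15
  6   1   7  28  28  28  31  46

12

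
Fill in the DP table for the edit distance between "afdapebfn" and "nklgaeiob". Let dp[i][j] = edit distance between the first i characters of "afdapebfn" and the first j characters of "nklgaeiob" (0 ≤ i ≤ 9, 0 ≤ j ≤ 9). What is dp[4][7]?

   ''  n  k  l  g  a  e  i  o  b
''  0  1  2  3  4  5  6  7  8  9
 a  1  1  2  3  4  4  5  6  7  8
 f  2  2  2  3  4  5  5  6  7  8
 d  3  3  3  3  4  5  6  6  7  8
 a  4  4  4  4  4  4  5  6  7  8
 p  5  5  5  5  5  5  5  6  7  8
 e  6  6  6  6  6  6  5  6  7  8
 b  7  7  7  7  7  7  6  6  7  7
 f  8  8  8  8  8  8  7  7  7  8
 n  9  8  9  9  9  9  8  8  8  8

6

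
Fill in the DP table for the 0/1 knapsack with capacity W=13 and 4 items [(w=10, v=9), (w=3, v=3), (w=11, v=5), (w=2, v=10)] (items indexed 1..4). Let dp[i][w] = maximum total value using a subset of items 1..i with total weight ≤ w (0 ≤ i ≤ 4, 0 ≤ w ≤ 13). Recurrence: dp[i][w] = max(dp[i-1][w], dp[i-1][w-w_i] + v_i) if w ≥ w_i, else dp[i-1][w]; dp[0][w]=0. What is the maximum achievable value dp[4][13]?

19

i\w   0   1   2   3   4   5   6   7   8   9  10  11  12  13
  0   0   0   0   0   0   0   0   0   0   0   0   0   0   0
  1   0   0   0   0   0   0   0   0   0   0   9   9   9   9
  2   0   0   0   3   3   3   3   3   3   3   9   9   9  12
  3   0   0   0   3   3   3   3   3   3   3   9   9   9  12
  4   0   0  10  10  10  13  13  13  13  13  13  13  19  19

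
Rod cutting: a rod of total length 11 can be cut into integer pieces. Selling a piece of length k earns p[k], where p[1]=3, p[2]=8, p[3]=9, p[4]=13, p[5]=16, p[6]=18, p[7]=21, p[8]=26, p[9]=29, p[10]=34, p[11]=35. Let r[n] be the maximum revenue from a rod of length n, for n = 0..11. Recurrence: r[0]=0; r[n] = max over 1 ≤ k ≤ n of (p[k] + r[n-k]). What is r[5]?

19

   n    0    1    2    3    4    5    6    7    8    9   10   11
r[n]    0    3    8   11   16   19   24   27   32   35   40   43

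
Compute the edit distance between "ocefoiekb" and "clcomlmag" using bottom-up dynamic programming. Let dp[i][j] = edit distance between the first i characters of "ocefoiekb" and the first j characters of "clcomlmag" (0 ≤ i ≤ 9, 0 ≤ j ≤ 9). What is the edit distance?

8

   ''  c  l  c  o  m  l  m  a  g
''  0  1  2  3  4  5  6  7  8  9
 o  1  1  2  3  3  4  5  6  7  8
 c  2  1  2  2  3  4  5  6  7  8
 e  3  2  2  3  3  4  5  6  7  8
 f  4  3  3  3  4  4  5  6  7  8
 o  5  4  4  4  3  4  5  6  7  8
 i  6  5  5  5  4  4  5  6  7  8
 e  7  6  6  6  5  5  5  6  7  8
 k  8  7  7  7  6  6  6  6  7  8
 b  9  8  8  8  7  7  7  7  7  8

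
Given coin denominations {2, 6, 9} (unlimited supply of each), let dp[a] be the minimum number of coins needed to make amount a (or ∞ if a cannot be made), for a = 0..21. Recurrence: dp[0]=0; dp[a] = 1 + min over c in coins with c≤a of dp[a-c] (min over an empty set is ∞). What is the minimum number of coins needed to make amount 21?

3

 a  0  1  2  3  4  5  6  7  8  9 10 11 12 13 14 15 16 17 18 19 20 21
dp  0  -  1  -  2  -  1  -  2  1  3  2  2  3  3  2  4  3  2  4  3  3
(- denotes ∞ / unreachable)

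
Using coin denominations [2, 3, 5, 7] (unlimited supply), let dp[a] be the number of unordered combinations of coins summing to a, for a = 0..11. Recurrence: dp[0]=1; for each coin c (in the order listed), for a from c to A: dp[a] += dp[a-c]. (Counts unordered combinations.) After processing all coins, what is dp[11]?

5

after  coin     0     1     2     3     4     5     6     7     8     9    10    11
          2     1     0     1     0     1     0     1     0     1     0     1     0
          3     1     0     1     1     1     1     2     1     2     2     2     2
          5     1     0     1     1     1     2     2     2     3     3     4     4
          7     1     0     1     1     1     2     2     3     3     4     5     5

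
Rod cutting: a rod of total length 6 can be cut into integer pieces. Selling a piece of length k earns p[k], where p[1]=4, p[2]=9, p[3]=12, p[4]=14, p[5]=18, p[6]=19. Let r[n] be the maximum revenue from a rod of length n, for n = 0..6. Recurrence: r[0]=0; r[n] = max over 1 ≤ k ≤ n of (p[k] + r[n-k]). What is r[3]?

   n    0    1    2    3    4    5    6
r[n]    0    4    9   13   18   22   27

13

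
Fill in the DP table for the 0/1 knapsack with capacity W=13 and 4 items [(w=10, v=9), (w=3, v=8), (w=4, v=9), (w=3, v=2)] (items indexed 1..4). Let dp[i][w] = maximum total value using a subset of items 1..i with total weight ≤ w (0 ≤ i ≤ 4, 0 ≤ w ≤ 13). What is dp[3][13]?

17

i\w   0   1   2   3   4   5   6   7   8   9  10  11  12  13
  0   0   0   0   0   0   0   0   0   0   0   0   0   0   0
  1   0   0   0   0   0   0   0   0   0   0   9   9   9   9
  2   0   0   0   8   8   8   8   8   8   8   9   9   9  17
  3   0   0   0   8   9   9   9  17  17  17  17  17  17  17
  4   0   0   0   8   9   9  10  17  17  17  19  19  19  19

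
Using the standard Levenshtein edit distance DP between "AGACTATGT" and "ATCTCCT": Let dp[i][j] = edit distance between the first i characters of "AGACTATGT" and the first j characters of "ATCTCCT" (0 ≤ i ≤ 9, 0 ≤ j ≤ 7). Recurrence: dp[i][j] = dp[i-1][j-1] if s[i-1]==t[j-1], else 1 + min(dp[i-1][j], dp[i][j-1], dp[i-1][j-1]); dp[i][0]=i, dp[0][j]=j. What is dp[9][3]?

7

   ''  A  T  C  T  C  C  T
''  0  1  2  3  4  5  6  7
 A  1  0  1  2  3  4  5  6
 G  2  1  1  2  3  4  5  6
 A  3  2  2  2  3  4  5  6
 C  4  3  3  2  3  3  4  5
 T  5  4  3  3  2  3  4  4
 A  6  5  4  4  3  3  4  5
 T  7  6  5  5  4  4  4  4
 G  8  7  6  6  5  5  5  5
 T  9  8  7  7  6  6  6  5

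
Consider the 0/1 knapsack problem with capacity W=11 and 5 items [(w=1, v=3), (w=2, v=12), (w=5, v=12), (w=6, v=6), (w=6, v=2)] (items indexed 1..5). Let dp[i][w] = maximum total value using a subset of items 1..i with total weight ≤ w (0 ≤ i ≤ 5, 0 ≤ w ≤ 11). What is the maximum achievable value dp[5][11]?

27

i\w   0   1   2   3   4   5   6   7   8   9  10  11
  0   0   0   0   0   0   0   0   0   0   0   0   0
  1   0   3   3   3   3   3   3   3   3   3   3   3
  2   0   3  12  15  15  15  15  15  15  15  15  15
  3   0   3  12  15  15  15  15  24  27  27  27  27
  4   0   3  12  15  15  15  15  24  27  27  27  27
  5   0   3  12  15  15  15  15  24  27  27  27  27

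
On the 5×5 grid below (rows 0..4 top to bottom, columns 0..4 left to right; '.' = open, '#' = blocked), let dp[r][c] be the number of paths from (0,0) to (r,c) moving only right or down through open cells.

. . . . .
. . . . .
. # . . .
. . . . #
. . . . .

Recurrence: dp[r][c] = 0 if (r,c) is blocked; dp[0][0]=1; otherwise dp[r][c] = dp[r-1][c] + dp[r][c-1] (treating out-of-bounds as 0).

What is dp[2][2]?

3

r\c   0   1   2   3   4
  0   1   1   1   1   1
  1   1   2   3   4   5
  2   1   0   3   7  12
  3   1   1   4  11   0
  4   1   2   6  17  17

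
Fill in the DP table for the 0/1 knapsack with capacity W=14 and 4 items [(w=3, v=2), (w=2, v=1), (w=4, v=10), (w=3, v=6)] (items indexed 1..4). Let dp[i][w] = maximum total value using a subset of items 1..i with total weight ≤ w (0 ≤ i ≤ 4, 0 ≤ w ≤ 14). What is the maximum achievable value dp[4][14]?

i\w   0   1   2   3   4   5   6   7   8   9  10  11  12  13  14
  0   0   0   0   0   0   0   0   0   0   0   0   0   0   0   0
  1   0   0   0   2   2   2   2   2   2   2   2   2   2   2   2
  2   0   0   1   2   2   3   3   3   3   3   3   3   3   3   3
  3   0   0   1   2  10  10  11  12  12  13  13  13  13  13  13
  4   0   0   1   6  10  10  11  16  16  17  18  18  19  19  19

19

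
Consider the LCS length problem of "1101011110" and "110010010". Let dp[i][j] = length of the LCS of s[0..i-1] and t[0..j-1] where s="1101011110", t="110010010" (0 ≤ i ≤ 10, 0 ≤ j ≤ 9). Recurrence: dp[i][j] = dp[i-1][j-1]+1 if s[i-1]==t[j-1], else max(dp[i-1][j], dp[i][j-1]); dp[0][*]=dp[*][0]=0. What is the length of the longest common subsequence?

7

   ''  1  1  0  0  1  0  0  1  0
''  0  0  0  0  0  0  0  0  0  0
 1  0  1  1  1  1  1  1  1  1  1
 1  0  1  2  2  2  2  2  2  2  2
 0  0  1  2  3  3  3  3  3  3  3
 1  0  1  2  3  3  4  4  4  4  4
 0  0  1  2  3  4  4  5  5  5  5
 1  0  1  2  3  4  5  5  5  6  6
 1  0  1  2  3  4  5  5  5  6  6
 1  0  1  2  3  4  5  5  5  6  6
 1  0  1  2  3  4  5  5  5  6  6
 0  0  1  2  3  4  5  6  6  6  7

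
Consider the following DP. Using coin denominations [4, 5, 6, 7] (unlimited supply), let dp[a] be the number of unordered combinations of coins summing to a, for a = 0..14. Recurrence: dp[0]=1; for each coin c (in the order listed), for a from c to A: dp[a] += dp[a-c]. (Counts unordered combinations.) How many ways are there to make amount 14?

after  coin     0     1     2     3     4     5     6     7     8     9    10    11    12    13    14
          4     1     0     0     0     1     0     0     0     1     0     0     0     1     0     0
          5     1     0     0     0     1     1     0     0     1     1     1     0     1     1     1
          6     1     0     0     0     1     1     1     0     1     1     2     1     2     1     2
          7     1     0     0     0     1     1     1     1     1     1     2     2     3     2     3

3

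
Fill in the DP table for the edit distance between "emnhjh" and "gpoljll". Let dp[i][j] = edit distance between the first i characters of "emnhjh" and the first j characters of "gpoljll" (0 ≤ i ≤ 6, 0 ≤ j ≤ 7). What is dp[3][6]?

   ''  g  p  o  l  j  l  l
''  0  1  2  3  4  5  6  7
 e  1  1  2  3  4  5  6  7
 m  2  2  2  3  4  5  6  7
 n  3  3  3  3  4  5  6  7
 h  4  4  4  4  4  5  6  7
 j  5  5  5  5  5  4  5  6
 h  6  6  6  6  6  5  5  6

6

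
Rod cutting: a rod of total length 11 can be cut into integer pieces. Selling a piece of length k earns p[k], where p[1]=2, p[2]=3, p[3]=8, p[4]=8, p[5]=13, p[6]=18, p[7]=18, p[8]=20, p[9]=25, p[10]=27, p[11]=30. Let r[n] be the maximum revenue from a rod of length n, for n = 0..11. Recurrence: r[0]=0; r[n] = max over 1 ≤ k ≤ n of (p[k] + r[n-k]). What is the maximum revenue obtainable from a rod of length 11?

31

   n    0    1    2    3    4    5    6    7    8    9   10   11
r[n]    0    2    4    8   10   13   18   20   22   26   28   31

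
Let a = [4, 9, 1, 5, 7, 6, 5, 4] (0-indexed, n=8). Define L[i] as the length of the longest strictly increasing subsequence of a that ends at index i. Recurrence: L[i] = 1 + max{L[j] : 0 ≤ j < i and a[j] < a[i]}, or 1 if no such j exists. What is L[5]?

3

   i    0    1    2    3    4    5    6    7
a[i]    4    9    1    5    7    6    5    4
L[i]    1    2    1    2    3    3    2    2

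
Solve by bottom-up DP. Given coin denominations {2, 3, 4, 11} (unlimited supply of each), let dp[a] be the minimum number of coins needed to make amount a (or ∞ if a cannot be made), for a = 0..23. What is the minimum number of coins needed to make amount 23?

 a  0  1  2  3  4  5  6  7  8  9 10 11 12 13 14 15 16 17 18 19 20 21 22 23
dp  0  -  1  1  1  2  2  2  2  3  3  1  3  2  2  2  3  3  3  3  4  4  2  4
(- denotes ∞ / unreachable)

4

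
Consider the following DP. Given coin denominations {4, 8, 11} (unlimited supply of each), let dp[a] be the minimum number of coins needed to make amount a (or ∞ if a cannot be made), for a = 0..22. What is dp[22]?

 a  0  1  2  3  4  5  6  7  8  9 10 11 12 13 14 15 16 17 18 19 20 21 22
dp  0  -  -  -  1  -  -  -  1  -  -  1  2  -  -  2  2  -  -  2  3  -  2
(- denotes ∞ / unreachable)

2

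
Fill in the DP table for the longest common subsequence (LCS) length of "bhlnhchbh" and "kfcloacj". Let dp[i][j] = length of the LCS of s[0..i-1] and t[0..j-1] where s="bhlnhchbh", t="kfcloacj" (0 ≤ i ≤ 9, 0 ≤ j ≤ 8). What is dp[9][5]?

   ''  k  f  c  l  o  a  c  j
''  0  0  0  0  0  0  0  0  0
 b  0  0  0  0  0  0  0  0  0
 h  0  0  0  0  0  0  0  0  0
 l  0  0  0  0  1  1  1  1  1
 n  0  0  0  0  1  1  1  1  1
 h  0  0  0  0  1  1  1  1  1
 c  0  0  0  1  1  1  1  2  2
 h  0  0  0  1  1  1  1  2  2
 b  0  0  0  1  1  1  1  2  2
 h  0  0  0  1  1  1  1  2  2

1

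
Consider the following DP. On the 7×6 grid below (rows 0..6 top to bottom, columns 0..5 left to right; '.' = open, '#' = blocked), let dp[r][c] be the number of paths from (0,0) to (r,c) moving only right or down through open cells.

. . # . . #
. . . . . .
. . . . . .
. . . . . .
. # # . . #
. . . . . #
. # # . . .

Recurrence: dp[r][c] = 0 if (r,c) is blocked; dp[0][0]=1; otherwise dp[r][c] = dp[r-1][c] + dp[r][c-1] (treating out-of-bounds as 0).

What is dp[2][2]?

r\c   0   1   2   3   4   5
  0   1   1   0   0   0   0
  1   1   2   2   2   2   2
  2   1   3   5   7   9  11
  3   1   4   9  16  25  36
  4   1   0   0  16  41   0
  5   1   1   1  17  58   0
  6   1   0   0  17  75  75

5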